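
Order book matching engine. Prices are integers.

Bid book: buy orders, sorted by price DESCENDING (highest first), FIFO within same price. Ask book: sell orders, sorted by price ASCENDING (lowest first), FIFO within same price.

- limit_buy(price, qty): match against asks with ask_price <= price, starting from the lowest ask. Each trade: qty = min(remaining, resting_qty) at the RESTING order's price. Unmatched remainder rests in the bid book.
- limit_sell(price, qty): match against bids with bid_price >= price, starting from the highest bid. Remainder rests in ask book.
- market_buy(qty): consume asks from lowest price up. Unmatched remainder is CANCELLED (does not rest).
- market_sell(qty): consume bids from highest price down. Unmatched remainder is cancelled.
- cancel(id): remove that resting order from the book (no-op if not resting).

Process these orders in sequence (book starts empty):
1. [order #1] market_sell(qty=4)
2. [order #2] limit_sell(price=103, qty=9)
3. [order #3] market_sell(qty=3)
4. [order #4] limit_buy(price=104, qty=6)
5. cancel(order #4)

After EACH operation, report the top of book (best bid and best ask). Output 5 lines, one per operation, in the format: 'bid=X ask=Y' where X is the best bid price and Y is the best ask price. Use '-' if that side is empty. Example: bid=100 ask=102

Answer: bid=- ask=-
bid=- ask=103
bid=- ask=103
bid=- ask=103
bid=- ask=103

Derivation:
After op 1 [order #1] market_sell(qty=4): fills=none; bids=[-] asks=[-]
After op 2 [order #2] limit_sell(price=103, qty=9): fills=none; bids=[-] asks=[#2:9@103]
After op 3 [order #3] market_sell(qty=3): fills=none; bids=[-] asks=[#2:9@103]
After op 4 [order #4] limit_buy(price=104, qty=6): fills=#4x#2:6@103; bids=[-] asks=[#2:3@103]
After op 5 cancel(order #4): fills=none; bids=[-] asks=[#2:3@103]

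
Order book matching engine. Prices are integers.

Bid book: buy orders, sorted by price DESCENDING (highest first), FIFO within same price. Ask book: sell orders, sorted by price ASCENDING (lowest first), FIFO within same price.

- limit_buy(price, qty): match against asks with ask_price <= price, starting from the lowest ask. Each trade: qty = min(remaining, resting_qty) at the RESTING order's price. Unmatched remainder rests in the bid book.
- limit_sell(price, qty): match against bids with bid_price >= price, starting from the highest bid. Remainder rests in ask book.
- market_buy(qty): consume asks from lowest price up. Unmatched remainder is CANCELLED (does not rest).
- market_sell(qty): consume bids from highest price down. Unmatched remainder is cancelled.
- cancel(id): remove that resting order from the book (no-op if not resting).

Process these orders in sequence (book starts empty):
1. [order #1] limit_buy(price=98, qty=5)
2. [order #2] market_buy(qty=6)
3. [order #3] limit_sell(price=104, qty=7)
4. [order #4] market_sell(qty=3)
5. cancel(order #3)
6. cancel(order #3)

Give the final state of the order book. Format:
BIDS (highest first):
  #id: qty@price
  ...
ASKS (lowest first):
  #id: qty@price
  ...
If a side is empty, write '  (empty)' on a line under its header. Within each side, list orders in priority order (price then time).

Answer: BIDS (highest first):
  #1: 2@98
ASKS (lowest first):
  (empty)

Derivation:
After op 1 [order #1] limit_buy(price=98, qty=5): fills=none; bids=[#1:5@98] asks=[-]
After op 2 [order #2] market_buy(qty=6): fills=none; bids=[#1:5@98] asks=[-]
After op 3 [order #3] limit_sell(price=104, qty=7): fills=none; bids=[#1:5@98] asks=[#3:7@104]
After op 4 [order #4] market_sell(qty=3): fills=#1x#4:3@98; bids=[#1:2@98] asks=[#3:7@104]
After op 5 cancel(order #3): fills=none; bids=[#1:2@98] asks=[-]
After op 6 cancel(order #3): fills=none; bids=[#1:2@98] asks=[-]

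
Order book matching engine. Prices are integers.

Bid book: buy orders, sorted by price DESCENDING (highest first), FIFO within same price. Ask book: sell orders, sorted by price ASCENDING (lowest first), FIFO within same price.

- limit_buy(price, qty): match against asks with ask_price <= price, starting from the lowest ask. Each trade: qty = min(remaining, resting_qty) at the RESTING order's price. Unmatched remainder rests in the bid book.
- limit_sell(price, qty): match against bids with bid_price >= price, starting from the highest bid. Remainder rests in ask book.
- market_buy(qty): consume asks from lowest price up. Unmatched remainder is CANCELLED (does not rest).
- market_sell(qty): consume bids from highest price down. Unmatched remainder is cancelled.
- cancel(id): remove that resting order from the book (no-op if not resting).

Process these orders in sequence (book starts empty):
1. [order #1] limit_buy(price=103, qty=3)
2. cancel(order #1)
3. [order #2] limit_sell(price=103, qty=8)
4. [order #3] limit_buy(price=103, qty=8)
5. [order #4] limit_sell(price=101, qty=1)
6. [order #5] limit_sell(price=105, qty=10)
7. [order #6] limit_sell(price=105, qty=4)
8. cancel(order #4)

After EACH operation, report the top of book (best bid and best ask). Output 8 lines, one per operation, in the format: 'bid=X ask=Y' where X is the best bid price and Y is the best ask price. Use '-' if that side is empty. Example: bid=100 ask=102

Answer: bid=103 ask=-
bid=- ask=-
bid=- ask=103
bid=- ask=-
bid=- ask=101
bid=- ask=101
bid=- ask=101
bid=- ask=105

Derivation:
After op 1 [order #1] limit_buy(price=103, qty=3): fills=none; bids=[#1:3@103] asks=[-]
After op 2 cancel(order #1): fills=none; bids=[-] asks=[-]
After op 3 [order #2] limit_sell(price=103, qty=8): fills=none; bids=[-] asks=[#2:8@103]
After op 4 [order #3] limit_buy(price=103, qty=8): fills=#3x#2:8@103; bids=[-] asks=[-]
After op 5 [order #4] limit_sell(price=101, qty=1): fills=none; bids=[-] asks=[#4:1@101]
After op 6 [order #5] limit_sell(price=105, qty=10): fills=none; bids=[-] asks=[#4:1@101 #5:10@105]
After op 7 [order #6] limit_sell(price=105, qty=4): fills=none; bids=[-] asks=[#4:1@101 #5:10@105 #6:4@105]
After op 8 cancel(order #4): fills=none; bids=[-] asks=[#5:10@105 #6:4@105]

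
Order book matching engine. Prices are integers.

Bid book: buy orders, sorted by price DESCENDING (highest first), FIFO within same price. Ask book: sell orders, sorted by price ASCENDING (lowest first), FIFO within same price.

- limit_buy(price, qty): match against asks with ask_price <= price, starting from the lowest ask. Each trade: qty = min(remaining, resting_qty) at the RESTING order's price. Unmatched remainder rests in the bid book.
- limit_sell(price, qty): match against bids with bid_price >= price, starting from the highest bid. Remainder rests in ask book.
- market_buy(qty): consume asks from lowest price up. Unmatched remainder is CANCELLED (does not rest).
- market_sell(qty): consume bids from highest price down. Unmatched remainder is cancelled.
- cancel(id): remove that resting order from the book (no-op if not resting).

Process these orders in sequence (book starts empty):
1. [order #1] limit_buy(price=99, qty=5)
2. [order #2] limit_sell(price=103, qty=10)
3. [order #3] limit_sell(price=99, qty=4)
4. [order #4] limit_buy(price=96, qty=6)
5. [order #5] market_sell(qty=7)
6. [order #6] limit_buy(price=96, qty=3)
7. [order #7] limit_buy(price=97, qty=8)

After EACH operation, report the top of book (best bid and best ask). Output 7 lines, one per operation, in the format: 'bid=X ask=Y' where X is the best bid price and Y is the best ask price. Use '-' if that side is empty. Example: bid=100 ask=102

After op 1 [order #1] limit_buy(price=99, qty=5): fills=none; bids=[#1:5@99] asks=[-]
After op 2 [order #2] limit_sell(price=103, qty=10): fills=none; bids=[#1:5@99] asks=[#2:10@103]
After op 3 [order #3] limit_sell(price=99, qty=4): fills=#1x#3:4@99; bids=[#1:1@99] asks=[#2:10@103]
After op 4 [order #4] limit_buy(price=96, qty=6): fills=none; bids=[#1:1@99 #4:6@96] asks=[#2:10@103]
After op 5 [order #5] market_sell(qty=7): fills=#1x#5:1@99 #4x#5:6@96; bids=[-] asks=[#2:10@103]
After op 6 [order #6] limit_buy(price=96, qty=3): fills=none; bids=[#6:3@96] asks=[#2:10@103]
After op 7 [order #7] limit_buy(price=97, qty=8): fills=none; bids=[#7:8@97 #6:3@96] asks=[#2:10@103]

Answer: bid=99 ask=-
bid=99 ask=103
bid=99 ask=103
bid=99 ask=103
bid=- ask=103
bid=96 ask=103
bid=97 ask=103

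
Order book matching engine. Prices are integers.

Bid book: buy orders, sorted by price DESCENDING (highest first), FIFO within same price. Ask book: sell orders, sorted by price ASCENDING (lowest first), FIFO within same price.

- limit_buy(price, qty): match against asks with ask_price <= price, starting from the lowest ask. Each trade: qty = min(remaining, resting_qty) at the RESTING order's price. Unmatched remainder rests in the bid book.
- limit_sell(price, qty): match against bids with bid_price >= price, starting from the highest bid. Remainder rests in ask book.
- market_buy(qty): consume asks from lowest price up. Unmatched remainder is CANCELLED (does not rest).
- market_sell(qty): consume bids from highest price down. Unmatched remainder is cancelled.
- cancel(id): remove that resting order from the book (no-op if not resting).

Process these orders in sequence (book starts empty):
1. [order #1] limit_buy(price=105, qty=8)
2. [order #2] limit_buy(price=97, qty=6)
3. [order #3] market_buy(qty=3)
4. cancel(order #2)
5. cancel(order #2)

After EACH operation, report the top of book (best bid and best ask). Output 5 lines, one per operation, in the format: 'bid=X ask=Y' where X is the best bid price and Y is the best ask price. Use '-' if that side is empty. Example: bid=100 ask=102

After op 1 [order #1] limit_buy(price=105, qty=8): fills=none; bids=[#1:8@105] asks=[-]
After op 2 [order #2] limit_buy(price=97, qty=6): fills=none; bids=[#1:8@105 #2:6@97] asks=[-]
After op 3 [order #3] market_buy(qty=3): fills=none; bids=[#1:8@105 #2:6@97] asks=[-]
After op 4 cancel(order #2): fills=none; bids=[#1:8@105] asks=[-]
After op 5 cancel(order #2): fills=none; bids=[#1:8@105] asks=[-]

Answer: bid=105 ask=-
bid=105 ask=-
bid=105 ask=-
bid=105 ask=-
bid=105 ask=-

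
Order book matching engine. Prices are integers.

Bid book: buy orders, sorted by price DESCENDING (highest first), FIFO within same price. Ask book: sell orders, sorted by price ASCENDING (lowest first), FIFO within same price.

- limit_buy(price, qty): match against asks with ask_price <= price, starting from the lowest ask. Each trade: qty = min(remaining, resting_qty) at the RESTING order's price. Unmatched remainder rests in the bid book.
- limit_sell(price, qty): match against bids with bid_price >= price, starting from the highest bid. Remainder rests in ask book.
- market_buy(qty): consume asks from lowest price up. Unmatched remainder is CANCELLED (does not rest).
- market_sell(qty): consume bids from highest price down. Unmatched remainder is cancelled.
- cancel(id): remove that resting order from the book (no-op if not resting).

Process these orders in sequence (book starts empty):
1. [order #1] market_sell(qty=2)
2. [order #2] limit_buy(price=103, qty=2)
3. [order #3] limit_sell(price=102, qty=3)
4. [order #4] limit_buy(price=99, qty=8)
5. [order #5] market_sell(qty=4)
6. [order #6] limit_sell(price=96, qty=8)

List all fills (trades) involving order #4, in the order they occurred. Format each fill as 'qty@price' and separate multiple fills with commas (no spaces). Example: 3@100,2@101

After op 1 [order #1] market_sell(qty=2): fills=none; bids=[-] asks=[-]
After op 2 [order #2] limit_buy(price=103, qty=2): fills=none; bids=[#2:2@103] asks=[-]
After op 3 [order #3] limit_sell(price=102, qty=3): fills=#2x#3:2@103; bids=[-] asks=[#3:1@102]
After op 4 [order #4] limit_buy(price=99, qty=8): fills=none; bids=[#4:8@99] asks=[#3:1@102]
After op 5 [order #5] market_sell(qty=4): fills=#4x#5:4@99; bids=[#4:4@99] asks=[#3:1@102]
After op 6 [order #6] limit_sell(price=96, qty=8): fills=#4x#6:4@99; bids=[-] asks=[#6:4@96 #3:1@102]

Answer: 4@99,4@99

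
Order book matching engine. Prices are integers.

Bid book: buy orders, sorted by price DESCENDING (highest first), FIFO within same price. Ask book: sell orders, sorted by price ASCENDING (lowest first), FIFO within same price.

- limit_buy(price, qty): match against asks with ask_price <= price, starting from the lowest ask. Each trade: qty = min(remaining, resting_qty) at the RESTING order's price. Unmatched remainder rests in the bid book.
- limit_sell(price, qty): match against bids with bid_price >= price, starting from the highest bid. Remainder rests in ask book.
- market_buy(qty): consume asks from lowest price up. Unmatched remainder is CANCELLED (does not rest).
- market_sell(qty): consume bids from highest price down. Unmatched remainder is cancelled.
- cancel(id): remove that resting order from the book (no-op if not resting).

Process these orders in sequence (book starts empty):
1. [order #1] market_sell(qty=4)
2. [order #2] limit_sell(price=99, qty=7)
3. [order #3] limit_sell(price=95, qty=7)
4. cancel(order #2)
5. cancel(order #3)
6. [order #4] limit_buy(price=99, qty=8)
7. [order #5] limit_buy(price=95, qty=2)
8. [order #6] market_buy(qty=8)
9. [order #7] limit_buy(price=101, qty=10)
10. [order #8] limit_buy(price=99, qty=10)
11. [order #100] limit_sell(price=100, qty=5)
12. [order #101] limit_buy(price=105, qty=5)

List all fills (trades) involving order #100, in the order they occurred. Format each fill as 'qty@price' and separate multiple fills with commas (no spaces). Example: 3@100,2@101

After op 1 [order #1] market_sell(qty=4): fills=none; bids=[-] asks=[-]
After op 2 [order #2] limit_sell(price=99, qty=7): fills=none; bids=[-] asks=[#2:7@99]
After op 3 [order #3] limit_sell(price=95, qty=7): fills=none; bids=[-] asks=[#3:7@95 #2:7@99]
After op 4 cancel(order #2): fills=none; bids=[-] asks=[#3:7@95]
After op 5 cancel(order #3): fills=none; bids=[-] asks=[-]
After op 6 [order #4] limit_buy(price=99, qty=8): fills=none; bids=[#4:8@99] asks=[-]
After op 7 [order #5] limit_buy(price=95, qty=2): fills=none; bids=[#4:8@99 #5:2@95] asks=[-]
After op 8 [order #6] market_buy(qty=8): fills=none; bids=[#4:8@99 #5:2@95] asks=[-]
After op 9 [order #7] limit_buy(price=101, qty=10): fills=none; bids=[#7:10@101 #4:8@99 #5:2@95] asks=[-]
After op 10 [order #8] limit_buy(price=99, qty=10): fills=none; bids=[#7:10@101 #4:8@99 #8:10@99 #5:2@95] asks=[-]
After op 11 [order #100] limit_sell(price=100, qty=5): fills=#7x#100:5@101; bids=[#7:5@101 #4:8@99 #8:10@99 #5:2@95] asks=[-]
After op 12 [order #101] limit_buy(price=105, qty=5): fills=none; bids=[#101:5@105 #7:5@101 #4:8@99 #8:10@99 #5:2@95] asks=[-]

Answer: 5@101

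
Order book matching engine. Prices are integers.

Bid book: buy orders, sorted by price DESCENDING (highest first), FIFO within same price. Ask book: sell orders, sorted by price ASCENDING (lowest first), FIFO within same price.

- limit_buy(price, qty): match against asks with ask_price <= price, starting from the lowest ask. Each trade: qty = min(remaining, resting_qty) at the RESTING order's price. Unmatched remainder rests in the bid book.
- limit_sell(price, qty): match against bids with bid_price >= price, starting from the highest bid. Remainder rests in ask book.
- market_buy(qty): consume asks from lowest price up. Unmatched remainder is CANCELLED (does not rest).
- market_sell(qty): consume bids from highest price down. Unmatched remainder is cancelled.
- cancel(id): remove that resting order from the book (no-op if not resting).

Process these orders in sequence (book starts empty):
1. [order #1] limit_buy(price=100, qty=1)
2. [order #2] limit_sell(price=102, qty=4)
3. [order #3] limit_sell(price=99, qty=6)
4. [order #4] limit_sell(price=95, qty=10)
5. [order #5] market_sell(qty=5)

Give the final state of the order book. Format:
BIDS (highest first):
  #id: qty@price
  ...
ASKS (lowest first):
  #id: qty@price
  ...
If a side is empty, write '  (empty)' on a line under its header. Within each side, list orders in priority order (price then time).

After op 1 [order #1] limit_buy(price=100, qty=1): fills=none; bids=[#1:1@100] asks=[-]
After op 2 [order #2] limit_sell(price=102, qty=4): fills=none; bids=[#1:1@100] asks=[#2:4@102]
After op 3 [order #3] limit_sell(price=99, qty=6): fills=#1x#3:1@100; bids=[-] asks=[#3:5@99 #2:4@102]
After op 4 [order #4] limit_sell(price=95, qty=10): fills=none; bids=[-] asks=[#4:10@95 #3:5@99 #2:4@102]
After op 5 [order #5] market_sell(qty=5): fills=none; bids=[-] asks=[#4:10@95 #3:5@99 #2:4@102]

Answer: BIDS (highest first):
  (empty)
ASKS (lowest first):
  #4: 10@95
  #3: 5@99
  #2: 4@102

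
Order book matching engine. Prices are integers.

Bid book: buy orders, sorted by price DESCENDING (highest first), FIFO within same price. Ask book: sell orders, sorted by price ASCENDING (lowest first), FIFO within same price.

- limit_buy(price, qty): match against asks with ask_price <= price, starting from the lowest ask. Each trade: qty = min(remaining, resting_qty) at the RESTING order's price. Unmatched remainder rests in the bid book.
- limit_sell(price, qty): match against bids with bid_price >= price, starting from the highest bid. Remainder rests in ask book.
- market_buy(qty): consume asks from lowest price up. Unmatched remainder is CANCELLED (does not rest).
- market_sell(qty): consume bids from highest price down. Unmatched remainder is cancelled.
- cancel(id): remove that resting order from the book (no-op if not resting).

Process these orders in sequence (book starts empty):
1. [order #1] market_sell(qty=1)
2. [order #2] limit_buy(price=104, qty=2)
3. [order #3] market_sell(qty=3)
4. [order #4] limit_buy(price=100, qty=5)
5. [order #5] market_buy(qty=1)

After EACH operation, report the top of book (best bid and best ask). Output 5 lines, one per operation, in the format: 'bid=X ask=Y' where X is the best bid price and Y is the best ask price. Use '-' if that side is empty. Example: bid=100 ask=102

After op 1 [order #1] market_sell(qty=1): fills=none; bids=[-] asks=[-]
After op 2 [order #2] limit_buy(price=104, qty=2): fills=none; bids=[#2:2@104] asks=[-]
After op 3 [order #3] market_sell(qty=3): fills=#2x#3:2@104; bids=[-] asks=[-]
After op 4 [order #4] limit_buy(price=100, qty=5): fills=none; bids=[#4:5@100] asks=[-]
After op 5 [order #5] market_buy(qty=1): fills=none; bids=[#4:5@100] asks=[-]

Answer: bid=- ask=-
bid=104 ask=-
bid=- ask=-
bid=100 ask=-
bid=100 ask=-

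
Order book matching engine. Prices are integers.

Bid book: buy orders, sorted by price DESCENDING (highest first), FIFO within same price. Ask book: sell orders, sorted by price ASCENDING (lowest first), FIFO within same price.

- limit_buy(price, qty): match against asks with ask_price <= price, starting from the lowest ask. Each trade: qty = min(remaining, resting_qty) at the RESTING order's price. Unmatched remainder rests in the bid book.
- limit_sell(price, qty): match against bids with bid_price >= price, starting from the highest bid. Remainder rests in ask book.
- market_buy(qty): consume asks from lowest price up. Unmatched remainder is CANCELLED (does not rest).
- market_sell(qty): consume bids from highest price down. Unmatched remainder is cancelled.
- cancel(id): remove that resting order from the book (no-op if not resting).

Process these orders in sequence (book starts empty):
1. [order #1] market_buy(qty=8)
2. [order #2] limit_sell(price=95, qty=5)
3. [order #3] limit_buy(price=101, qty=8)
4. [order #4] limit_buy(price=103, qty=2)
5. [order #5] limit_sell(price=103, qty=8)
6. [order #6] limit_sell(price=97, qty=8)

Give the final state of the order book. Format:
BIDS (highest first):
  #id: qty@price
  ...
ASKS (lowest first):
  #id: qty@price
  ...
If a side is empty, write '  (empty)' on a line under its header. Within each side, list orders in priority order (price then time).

After op 1 [order #1] market_buy(qty=8): fills=none; bids=[-] asks=[-]
After op 2 [order #2] limit_sell(price=95, qty=5): fills=none; bids=[-] asks=[#2:5@95]
After op 3 [order #3] limit_buy(price=101, qty=8): fills=#3x#2:5@95; bids=[#3:3@101] asks=[-]
After op 4 [order #4] limit_buy(price=103, qty=2): fills=none; bids=[#4:2@103 #3:3@101] asks=[-]
After op 5 [order #5] limit_sell(price=103, qty=8): fills=#4x#5:2@103; bids=[#3:3@101] asks=[#5:6@103]
After op 6 [order #6] limit_sell(price=97, qty=8): fills=#3x#6:3@101; bids=[-] asks=[#6:5@97 #5:6@103]

Answer: BIDS (highest first):
  (empty)
ASKS (lowest first):
  #6: 5@97
  #5: 6@103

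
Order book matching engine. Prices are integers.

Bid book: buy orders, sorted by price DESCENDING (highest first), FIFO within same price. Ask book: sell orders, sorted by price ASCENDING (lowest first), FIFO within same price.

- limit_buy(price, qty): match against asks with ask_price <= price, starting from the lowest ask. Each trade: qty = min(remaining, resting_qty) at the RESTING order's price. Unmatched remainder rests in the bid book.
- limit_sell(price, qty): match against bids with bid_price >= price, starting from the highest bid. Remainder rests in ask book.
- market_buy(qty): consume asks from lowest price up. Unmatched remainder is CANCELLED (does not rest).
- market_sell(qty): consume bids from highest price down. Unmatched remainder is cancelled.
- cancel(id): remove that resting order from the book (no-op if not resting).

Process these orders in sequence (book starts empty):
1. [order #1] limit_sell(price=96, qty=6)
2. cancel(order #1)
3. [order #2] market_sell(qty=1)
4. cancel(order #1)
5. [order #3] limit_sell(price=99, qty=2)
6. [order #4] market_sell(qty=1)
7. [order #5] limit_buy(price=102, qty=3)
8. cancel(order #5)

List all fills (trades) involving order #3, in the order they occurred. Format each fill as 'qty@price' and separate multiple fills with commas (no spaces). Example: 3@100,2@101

Answer: 2@99

Derivation:
After op 1 [order #1] limit_sell(price=96, qty=6): fills=none; bids=[-] asks=[#1:6@96]
After op 2 cancel(order #1): fills=none; bids=[-] asks=[-]
After op 3 [order #2] market_sell(qty=1): fills=none; bids=[-] asks=[-]
After op 4 cancel(order #1): fills=none; bids=[-] asks=[-]
After op 5 [order #3] limit_sell(price=99, qty=2): fills=none; bids=[-] asks=[#3:2@99]
After op 6 [order #4] market_sell(qty=1): fills=none; bids=[-] asks=[#3:2@99]
After op 7 [order #5] limit_buy(price=102, qty=3): fills=#5x#3:2@99; bids=[#5:1@102] asks=[-]
After op 8 cancel(order #5): fills=none; bids=[-] asks=[-]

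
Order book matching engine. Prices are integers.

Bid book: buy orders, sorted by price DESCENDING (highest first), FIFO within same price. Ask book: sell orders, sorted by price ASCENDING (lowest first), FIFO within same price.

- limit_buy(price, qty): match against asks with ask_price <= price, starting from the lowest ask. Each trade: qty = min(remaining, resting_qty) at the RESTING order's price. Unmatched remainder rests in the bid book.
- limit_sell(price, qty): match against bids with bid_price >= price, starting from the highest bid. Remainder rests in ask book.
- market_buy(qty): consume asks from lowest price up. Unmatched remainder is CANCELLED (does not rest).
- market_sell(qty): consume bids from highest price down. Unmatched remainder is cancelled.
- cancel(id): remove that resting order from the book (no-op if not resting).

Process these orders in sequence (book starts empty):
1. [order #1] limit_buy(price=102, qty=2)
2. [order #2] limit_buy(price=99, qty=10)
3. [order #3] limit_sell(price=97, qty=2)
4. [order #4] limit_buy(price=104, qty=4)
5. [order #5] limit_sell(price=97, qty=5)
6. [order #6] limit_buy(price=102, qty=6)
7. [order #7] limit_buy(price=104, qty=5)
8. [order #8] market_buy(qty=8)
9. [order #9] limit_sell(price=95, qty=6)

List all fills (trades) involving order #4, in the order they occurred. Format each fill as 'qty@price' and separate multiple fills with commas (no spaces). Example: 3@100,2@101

After op 1 [order #1] limit_buy(price=102, qty=2): fills=none; bids=[#1:2@102] asks=[-]
After op 2 [order #2] limit_buy(price=99, qty=10): fills=none; bids=[#1:2@102 #2:10@99] asks=[-]
After op 3 [order #3] limit_sell(price=97, qty=2): fills=#1x#3:2@102; bids=[#2:10@99] asks=[-]
After op 4 [order #4] limit_buy(price=104, qty=4): fills=none; bids=[#4:4@104 #2:10@99] asks=[-]
After op 5 [order #5] limit_sell(price=97, qty=5): fills=#4x#5:4@104 #2x#5:1@99; bids=[#2:9@99] asks=[-]
After op 6 [order #6] limit_buy(price=102, qty=6): fills=none; bids=[#6:6@102 #2:9@99] asks=[-]
After op 7 [order #7] limit_buy(price=104, qty=5): fills=none; bids=[#7:5@104 #6:6@102 #2:9@99] asks=[-]
After op 8 [order #8] market_buy(qty=8): fills=none; bids=[#7:5@104 #6:6@102 #2:9@99] asks=[-]
After op 9 [order #9] limit_sell(price=95, qty=6): fills=#7x#9:5@104 #6x#9:1@102; bids=[#6:5@102 #2:9@99] asks=[-]

Answer: 4@104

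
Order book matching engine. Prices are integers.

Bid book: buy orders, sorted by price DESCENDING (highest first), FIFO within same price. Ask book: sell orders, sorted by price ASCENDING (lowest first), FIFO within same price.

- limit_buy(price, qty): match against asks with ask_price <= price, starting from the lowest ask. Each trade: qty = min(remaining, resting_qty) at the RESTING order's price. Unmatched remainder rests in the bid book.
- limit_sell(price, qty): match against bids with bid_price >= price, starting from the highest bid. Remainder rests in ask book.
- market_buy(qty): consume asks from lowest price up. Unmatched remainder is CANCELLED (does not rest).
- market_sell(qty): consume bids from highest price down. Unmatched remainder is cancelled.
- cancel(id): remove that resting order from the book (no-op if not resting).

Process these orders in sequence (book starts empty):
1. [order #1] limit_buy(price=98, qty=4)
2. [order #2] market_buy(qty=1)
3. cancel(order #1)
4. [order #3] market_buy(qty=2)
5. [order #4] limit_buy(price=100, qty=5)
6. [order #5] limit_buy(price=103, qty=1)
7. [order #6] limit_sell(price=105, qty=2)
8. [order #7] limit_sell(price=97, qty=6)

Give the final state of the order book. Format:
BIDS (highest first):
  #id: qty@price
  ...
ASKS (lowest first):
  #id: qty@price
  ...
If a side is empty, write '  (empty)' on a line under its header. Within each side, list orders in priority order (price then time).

Answer: BIDS (highest first):
  (empty)
ASKS (lowest first):
  #6: 2@105

Derivation:
After op 1 [order #1] limit_buy(price=98, qty=4): fills=none; bids=[#1:4@98] asks=[-]
After op 2 [order #2] market_buy(qty=1): fills=none; bids=[#1:4@98] asks=[-]
After op 3 cancel(order #1): fills=none; bids=[-] asks=[-]
After op 4 [order #3] market_buy(qty=2): fills=none; bids=[-] asks=[-]
After op 5 [order #4] limit_buy(price=100, qty=5): fills=none; bids=[#4:5@100] asks=[-]
After op 6 [order #5] limit_buy(price=103, qty=1): fills=none; bids=[#5:1@103 #4:5@100] asks=[-]
After op 7 [order #6] limit_sell(price=105, qty=2): fills=none; bids=[#5:1@103 #4:5@100] asks=[#6:2@105]
After op 8 [order #7] limit_sell(price=97, qty=6): fills=#5x#7:1@103 #4x#7:5@100; bids=[-] asks=[#6:2@105]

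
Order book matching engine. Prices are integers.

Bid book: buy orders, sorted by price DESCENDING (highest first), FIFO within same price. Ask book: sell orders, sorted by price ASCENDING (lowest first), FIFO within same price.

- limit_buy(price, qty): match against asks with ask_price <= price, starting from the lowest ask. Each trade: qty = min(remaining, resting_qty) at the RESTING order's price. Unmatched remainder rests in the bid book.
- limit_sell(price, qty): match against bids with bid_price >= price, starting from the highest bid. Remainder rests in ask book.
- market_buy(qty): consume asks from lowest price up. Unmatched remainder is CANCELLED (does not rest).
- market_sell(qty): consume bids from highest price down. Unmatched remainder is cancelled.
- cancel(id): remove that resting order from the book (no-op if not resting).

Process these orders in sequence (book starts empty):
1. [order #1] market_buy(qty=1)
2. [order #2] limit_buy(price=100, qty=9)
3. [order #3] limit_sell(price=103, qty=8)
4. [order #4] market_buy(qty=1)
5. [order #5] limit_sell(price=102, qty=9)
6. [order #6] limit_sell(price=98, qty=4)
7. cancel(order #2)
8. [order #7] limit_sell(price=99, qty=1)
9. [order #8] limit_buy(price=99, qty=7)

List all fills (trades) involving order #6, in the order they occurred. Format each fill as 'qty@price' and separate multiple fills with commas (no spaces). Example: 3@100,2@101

Answer: 4@100

Derivation:
After op 1 [order #1] market_buy(qty=1): fills=none; bids=[-] asks=[-]
After op 2 [order #2] limit_buy(price=100, qty=9): fills=none; bids=[#2:9@100] asks=[-]
After op 3 [order #3] limit_sell(price=103, qty=8): fills=none; bids=[#2:9@100] asks=[#3:8@103]
After op 4 [order #4] market_buy(qty=1): fills=#4x#3:1@103; bids=[#2:9@100] asks=[#3:7@103]
After op 5 [order #5] limit_sell(price=102, qty=9): fills=none; bids=[#2:9@100] asks=[#5:9@102 #3:7@103]
After op 6 [order #6] limit_sell(price=98, qty=4): fills=#2x#6:4@100; bids=[#2:5@100] asks=[#5:9@102 #3:7@103]
After op 7 cancel(order #2): fills=none; bids=[-] asks=[#5:9@102 #3:7@103]
After op 8 [order #7] limit_sell(price=99, qty=1): fills=none; bids=[-] asks=[#7:1@99 #5:9@102 #3:7@103]
After op 9 [order #8] limit_buy(price=99, qty=7): fills=#8x#7:1@99; bids=[#8:6@99] asks=[#5:9@102 #3:7@103]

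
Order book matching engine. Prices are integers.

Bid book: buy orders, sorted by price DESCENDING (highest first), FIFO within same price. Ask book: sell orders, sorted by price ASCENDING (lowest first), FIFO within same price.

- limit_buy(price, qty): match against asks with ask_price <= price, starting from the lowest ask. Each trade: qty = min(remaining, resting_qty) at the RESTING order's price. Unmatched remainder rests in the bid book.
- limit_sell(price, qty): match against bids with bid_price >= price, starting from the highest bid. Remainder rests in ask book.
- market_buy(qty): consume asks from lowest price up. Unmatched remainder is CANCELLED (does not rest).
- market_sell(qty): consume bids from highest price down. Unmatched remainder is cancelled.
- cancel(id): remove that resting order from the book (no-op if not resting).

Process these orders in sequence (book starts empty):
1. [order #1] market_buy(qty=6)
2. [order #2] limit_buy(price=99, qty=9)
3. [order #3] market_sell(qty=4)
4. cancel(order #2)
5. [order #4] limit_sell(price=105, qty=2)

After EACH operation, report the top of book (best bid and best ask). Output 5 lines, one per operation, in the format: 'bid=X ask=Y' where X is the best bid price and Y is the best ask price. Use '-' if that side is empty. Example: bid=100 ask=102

After op 1 [order #1] market_buy(qty=6): fills=none; bids=[-] asks=[-]
After op 2 [order #2] limit_buy(price=99, qty=9): fills=none; bids=[#2:9@99] asks=[-]
After op 3 [order #3] market_sell(qty=4): fills=#2x#3:4@99; bids=[#2:5@99] asks=[-]
After op 4 cancel(order #2): fills=none; bids=[-] asks=[-]
After op 5 [order #4] limit_sell(price=105, qty=2): fills=none; bids=[-] asks=[#4:2@105]

Answer: bid=- ask=-
bid=99 ask=-
bid=99 ask=-
bid=- ask=-
bid=- ask=105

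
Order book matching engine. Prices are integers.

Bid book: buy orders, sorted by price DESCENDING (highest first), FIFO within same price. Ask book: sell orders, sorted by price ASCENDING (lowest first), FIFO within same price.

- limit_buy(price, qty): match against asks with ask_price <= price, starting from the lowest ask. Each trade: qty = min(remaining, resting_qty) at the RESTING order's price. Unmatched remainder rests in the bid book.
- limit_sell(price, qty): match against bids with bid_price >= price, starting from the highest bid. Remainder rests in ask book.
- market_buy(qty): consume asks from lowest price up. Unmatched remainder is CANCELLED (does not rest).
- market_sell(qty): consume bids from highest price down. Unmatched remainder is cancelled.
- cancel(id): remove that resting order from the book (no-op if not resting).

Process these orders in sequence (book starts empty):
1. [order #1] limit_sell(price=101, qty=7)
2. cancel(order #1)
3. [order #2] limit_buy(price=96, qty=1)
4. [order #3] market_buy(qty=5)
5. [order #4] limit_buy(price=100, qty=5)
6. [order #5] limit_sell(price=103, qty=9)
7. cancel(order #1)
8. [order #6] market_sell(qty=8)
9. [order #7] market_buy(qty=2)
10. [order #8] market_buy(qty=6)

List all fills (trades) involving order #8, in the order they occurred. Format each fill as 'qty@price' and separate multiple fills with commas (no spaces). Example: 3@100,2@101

After op 1 [order #1] limit_sell(price=101, qty=7): fills=none; bids=[-] asks=[#1:7@101]
After op 2 cancel(order #1): fills=none; bids=[-] asks=[-]
After op 3 [order #2] limit_buy(price=96, qty=1): fills=none; bids=[#2:1@96] asks=[-]
After op 4 [order #3] market_buy(qty=5): fills=none; bids=[#2:1@96] asks=[-]
After op 5 [order #4] limit_buy(price=100, qty=5): fills=none; bids=[#4:5@100 #2:1@96] asks=[-]
After op 6 [order #5] limit_sell(price=103, qty=9): fills=none; bids=[#4:5@100 #2:1@96] asks=[#5:9@103]
After op 7 cancel(order #1): fills=none; bids=[#4:5@100 #2:1@96] asks=[#5:9@103]
After op 8 [order #6] market_sell(qty=8): fills=#4x#6:5@100 #2x#6:1@96; bids=[-] asks=[#5:9@103]
After op 9 [order #7] market_buy(qty=2): fills=#7x#5:2@103; bids=[-] asks=[#5:7@103]
After op 10 [order #8] market_buy(qty=6): fills=#8x#5:6@103; bids=[-] asks=[#5:1@103]

Answer: 6@103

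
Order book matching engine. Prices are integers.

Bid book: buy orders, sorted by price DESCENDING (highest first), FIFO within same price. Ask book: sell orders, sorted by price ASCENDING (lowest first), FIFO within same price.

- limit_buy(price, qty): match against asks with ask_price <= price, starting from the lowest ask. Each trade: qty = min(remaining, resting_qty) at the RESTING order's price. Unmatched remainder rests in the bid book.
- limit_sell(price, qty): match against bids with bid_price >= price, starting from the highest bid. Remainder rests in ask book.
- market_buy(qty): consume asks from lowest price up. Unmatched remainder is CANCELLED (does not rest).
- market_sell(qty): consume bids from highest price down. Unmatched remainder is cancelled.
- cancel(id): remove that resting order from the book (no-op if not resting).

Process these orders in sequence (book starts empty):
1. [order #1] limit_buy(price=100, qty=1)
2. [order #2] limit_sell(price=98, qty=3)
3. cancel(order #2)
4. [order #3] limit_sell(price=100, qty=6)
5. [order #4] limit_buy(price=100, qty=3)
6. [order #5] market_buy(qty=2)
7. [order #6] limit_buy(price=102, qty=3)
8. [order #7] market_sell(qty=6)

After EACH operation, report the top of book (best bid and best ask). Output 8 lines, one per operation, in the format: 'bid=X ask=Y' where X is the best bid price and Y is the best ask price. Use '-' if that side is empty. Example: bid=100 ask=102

After op 1 [order #1] limit_buy(price=100, qty=1): fills=none; bids=[#1:1@100] asks=[-]
After op 2 [order #2] limit_sell(price=98, qty=3): fills=#1x#2:1@100; bids=[-] asks=[#2:2@98]
After op 3 cancel(order #2): fills=none; bids=[-] asks=[-]
After op 4 [order #3] limit_sell(price=100, qty=6): fills=none; bids=[-] asks=[#3:6@100]
After op 5 [order #4] limit_buy(price=100, qty=3): fills=#4x#3:3@100; bids=[-] asks=[#3:3@100]
After op 6 [order #5] market_buy(qty=2): fills=#5x#3:2@100; bids=[-] asks=[#3:1@100]
After op 7 [order #6] limit_buy(price=102, qty=3): fills=#6x#3:1@100; bids=[#6:2@102] asks=[-]
After op 8 [order #7] market_sell(qty=6): fills=#6x#7:2@102; bids=[-] asks=[-]

Answer: bid=100 ask=-
bid=- ask=98
bid=- ask=-
bid=- ask=100
bid=- ask=100
bid=- ask=100
bid=102 ask=-
bid=- ask=-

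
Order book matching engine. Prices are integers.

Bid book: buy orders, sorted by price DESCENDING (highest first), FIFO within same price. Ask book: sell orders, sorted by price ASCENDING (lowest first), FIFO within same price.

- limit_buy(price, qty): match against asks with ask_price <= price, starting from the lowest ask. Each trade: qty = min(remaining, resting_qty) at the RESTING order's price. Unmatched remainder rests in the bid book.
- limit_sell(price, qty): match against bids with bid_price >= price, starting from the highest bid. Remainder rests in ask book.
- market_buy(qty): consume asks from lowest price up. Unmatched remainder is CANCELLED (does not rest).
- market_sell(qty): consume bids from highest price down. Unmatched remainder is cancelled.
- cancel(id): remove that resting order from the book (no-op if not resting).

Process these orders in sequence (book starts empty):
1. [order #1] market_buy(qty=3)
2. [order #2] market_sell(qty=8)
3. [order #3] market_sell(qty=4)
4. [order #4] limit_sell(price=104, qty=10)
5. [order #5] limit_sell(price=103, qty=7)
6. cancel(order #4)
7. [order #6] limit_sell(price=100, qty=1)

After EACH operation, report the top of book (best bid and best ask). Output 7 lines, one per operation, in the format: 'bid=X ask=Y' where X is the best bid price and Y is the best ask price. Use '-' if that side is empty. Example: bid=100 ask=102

After op 1 [order #1] market_buy(qty=3): fills=none; bids=[-] asks=[-]
After op 2 [order #2] market_sell(qty=8): fills=none; bids=[-] asks=[-]
After op 3 [order #3] market_sell(qty=4): fills=none; bids=[-] asks=[-]
After op 4 [order #4] limit_sell(price=104, qty=10): fills=none; bids=[-] asks=[#4:10@104]
After op 5 [order #5] limit_sell(price=103, qty=7): fills=none; bids=[-] asks=[#5:7@103 #4:10@104]
After op 6 cancel(order #4): fills=none; bids=[-] asks=[#5:7@103]
After op 7 [order #6] limit_sell(price=100, qty=1): fills=none; bids=[-] asks=[#6:1@100 #5:7@103]

Answer: bid=- ask=-
bid=- ask=-
bid=- ask=-
bid=- ask=104
bid=- ask=103
bid=- ask=103
bid=- ask=100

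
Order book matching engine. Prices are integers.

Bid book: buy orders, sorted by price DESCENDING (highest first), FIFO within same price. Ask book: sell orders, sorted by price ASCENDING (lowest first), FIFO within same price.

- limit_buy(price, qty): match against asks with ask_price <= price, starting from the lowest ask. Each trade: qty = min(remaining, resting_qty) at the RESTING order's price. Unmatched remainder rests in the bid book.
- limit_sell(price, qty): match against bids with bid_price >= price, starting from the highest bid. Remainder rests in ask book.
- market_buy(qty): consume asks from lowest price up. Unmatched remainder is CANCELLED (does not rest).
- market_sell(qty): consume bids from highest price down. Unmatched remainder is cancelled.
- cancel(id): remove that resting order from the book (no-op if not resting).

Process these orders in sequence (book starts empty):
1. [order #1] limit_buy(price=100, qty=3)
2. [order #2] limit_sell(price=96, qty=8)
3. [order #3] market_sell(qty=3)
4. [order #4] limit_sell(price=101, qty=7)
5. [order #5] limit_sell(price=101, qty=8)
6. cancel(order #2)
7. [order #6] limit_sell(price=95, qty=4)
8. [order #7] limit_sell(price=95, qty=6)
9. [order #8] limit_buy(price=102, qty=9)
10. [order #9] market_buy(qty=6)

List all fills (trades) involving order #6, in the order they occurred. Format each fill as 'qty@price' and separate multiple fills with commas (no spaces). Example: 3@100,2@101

Answer: 4@95

Derivation:
After op 1 [order #1] limit_buy(price=100, qty=3): fills=none; bids=[#1:3@100] asks=[-]
After op 2 [order #2] limit_sell(price=96, qty=8): fills=#1x#2:3@100; bids=[-] asks=[#2:5@96]
After op 3 [order #3] market_sell(qty=3): fills=none; bids=[-] asks=[#2:5@96]
After op 4 [order #4] limit_sell(price=101, qty=7): fills=none; bids=[-] asks=[#2:5@96 #4:7@101]
After op 5 [order #5] limit_sell(price=101, qty=8): fills=none; bids=[-] asks=[#2:5@96 #4:7@101 #5:8@101]
After op 6 cancel(order #2): fills=none; bids=[-] asks=[#4:7@101 #5:8@101]
After op 7 [order #6] limit_sell(price=95, qty=4): fills=none; bids=[-] asks=[#6:4@95 #4:7@101 #5:8@101]
After op 8 [order #7] limit_sell(price=95, qty=6): fills=none; bids=[-] asks=[#6:4@95 #7:6@95 #4:7@101 #5:8@101]
After op 9 [order #8] limit_buy(price=102, qty=9): fills=#8x#6:4@95 #8x#7:5@95; bids=[-] asks=[#7:1@95 #4:7@101 #5:8@101]
After op 10 [order #9] market_buy(qty=6): fills=#9x#7:1@95 #9x#4:5@101; bids=[-] asks=[#4:2@101 #5:8@101]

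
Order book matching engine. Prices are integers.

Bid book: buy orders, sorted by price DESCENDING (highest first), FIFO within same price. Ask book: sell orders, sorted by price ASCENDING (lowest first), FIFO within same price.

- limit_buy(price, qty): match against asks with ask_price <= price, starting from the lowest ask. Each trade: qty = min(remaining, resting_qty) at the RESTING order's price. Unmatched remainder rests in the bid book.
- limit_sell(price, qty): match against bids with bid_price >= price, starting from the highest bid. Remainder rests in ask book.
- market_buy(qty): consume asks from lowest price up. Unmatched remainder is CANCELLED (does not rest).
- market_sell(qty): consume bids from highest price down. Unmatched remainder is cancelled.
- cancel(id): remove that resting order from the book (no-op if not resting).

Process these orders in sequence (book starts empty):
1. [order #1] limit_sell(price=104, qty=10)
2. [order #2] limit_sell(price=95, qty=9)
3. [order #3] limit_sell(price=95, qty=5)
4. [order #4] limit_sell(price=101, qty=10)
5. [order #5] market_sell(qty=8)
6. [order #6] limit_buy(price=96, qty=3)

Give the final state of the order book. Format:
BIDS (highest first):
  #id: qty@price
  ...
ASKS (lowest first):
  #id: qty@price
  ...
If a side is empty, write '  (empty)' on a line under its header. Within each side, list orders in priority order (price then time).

Answer: BIDS (highest first):
  (empty)
ASKS (lowest first):
  #2: 6@95
  #3: 5@95
  #4: 10@101
  #1: 10@104

Derivation:
After op 1 [order #1] limit_sell(price=104, qty=10): fills=none; bids=[-] asks=[#1:10@104]
After op 2 [order #2] limit_sell(price=95, qty=9): fills=none; bids=[-] asks=[#2:9@95 #1:10@104]
After op 3 [order #3] limit_sell(price=95, qty=5): fills=none; bids=[-] asks=[#2:9@95 #3:5@95 #1:10@104]
After op 4 [order #4] limit_sell(price=101, qty=10): fills=none; bids=[-] asks=[#2:9@95 #3:5@95 #4:10@101 #1:10@104]
After op 5 [order #5] market_sell(qty=8): fills=none; bids=[-] asks=[#2:9@95 #3:5@95 #4:10@101 #1:10@104]
After op 6 [order #6] limit_buy(price=96, qty=3): fills=#6x#2:3@95; bids=[-] asks=[#2:6@95 #3:5@95 #4:10@101 #1:10@104]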